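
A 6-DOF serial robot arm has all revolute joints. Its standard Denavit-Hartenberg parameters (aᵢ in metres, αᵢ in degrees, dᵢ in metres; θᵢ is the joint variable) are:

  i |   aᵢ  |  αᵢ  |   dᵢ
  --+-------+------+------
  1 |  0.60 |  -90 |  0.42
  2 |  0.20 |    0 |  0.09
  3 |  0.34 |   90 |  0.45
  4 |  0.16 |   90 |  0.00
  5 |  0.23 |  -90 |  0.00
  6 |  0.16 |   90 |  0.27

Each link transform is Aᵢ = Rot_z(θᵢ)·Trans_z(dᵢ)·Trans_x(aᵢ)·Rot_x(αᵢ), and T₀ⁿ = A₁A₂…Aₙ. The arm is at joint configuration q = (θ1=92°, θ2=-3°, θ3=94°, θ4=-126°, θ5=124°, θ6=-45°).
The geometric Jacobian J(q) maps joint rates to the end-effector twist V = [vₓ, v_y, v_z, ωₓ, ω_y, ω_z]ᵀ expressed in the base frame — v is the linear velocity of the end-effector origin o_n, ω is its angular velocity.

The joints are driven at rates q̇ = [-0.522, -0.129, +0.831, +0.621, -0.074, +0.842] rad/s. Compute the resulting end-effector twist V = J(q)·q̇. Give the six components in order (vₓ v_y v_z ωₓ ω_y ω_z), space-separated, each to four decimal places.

o_n = [-0.8452, 0.8973, 0.0294]
J₁: ẑ×o_n = [-0.8973, -0.8452, 0.0000], ω = ẑ
J2: z=[-0.9994, -0.0349, 0.0000] o=[-0.0209, 0.5996, 0.4200] → [0.0136, -0.3903, -0.3262, -0.9994, -0.0349, 0.0000]
J3: z=[-0.9994, -0.0349, 0.0000] o=[-0.1179, 0.7961, 0.4305] → [0.0140, -0.4008, -0.1265, -0.9994, -0.0349, 0.0000]
J4: z=[-0.0349, 0.9992, -0.0175] o=[-0.5674, 0.7745, 0.0905] → [-0.0589, 0.0027, 0.2733, -0.0349, 0.9992, -0.0175]
J5: z=[-0.5879, -0.0064, 0.8089] o=[-0.4381, 0.7806, 0.1846] → [-0.0934, -0.4205, -0.0712, -0.5879, -0.0064, 0.8089]
J6: z=[-0.6505, -0.5907, -0.4775] o=[-0.5487, 0.9662, 0.1056] → [0.0121, 0.0920, -0.1303, -0.6505, -0.5907, -0.4775]
V = J·q̇ = [0.4588, 0.2688, 0.0022, -1.2274, 0.0992, -0.9947]

0.4588 0.2688 0.0022 -1.2274 0.0992 -0.9947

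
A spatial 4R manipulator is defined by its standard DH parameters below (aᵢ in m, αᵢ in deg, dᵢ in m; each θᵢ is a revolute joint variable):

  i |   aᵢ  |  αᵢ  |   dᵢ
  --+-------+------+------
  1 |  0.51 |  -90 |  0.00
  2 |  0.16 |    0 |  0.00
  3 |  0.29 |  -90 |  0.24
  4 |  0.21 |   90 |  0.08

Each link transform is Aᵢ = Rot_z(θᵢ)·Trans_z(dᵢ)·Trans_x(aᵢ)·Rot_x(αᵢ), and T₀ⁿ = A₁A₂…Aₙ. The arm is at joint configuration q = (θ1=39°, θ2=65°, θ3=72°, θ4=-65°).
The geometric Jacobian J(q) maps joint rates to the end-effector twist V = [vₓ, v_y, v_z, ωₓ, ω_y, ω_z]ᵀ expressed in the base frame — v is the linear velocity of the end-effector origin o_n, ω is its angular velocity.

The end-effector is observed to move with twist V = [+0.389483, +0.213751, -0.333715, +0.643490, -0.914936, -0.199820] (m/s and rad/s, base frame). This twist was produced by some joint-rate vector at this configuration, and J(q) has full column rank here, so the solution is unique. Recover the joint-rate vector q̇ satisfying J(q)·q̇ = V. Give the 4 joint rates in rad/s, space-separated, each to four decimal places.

o_n = [-0.0796, 0.4893, -0.3448]
J₁: ẑ×o_n = [-0.4893, -0.0796, 0.0000], ω = ẑ
J2: z=[-0.6293, 0.7771, 0.0000] o=[0.3963, 0.3210, 0.0000] → [-0.2680, -0.2170, 0.2639, -0.6293, 0.7771, 0.0000]
J3: z=[-0.6293, 0.7771, 0.0000] o=[0.4489, 0.3635, -0.1450] → [-0.1553, -0.1257, 0.3316, -0.6293, 0.7771, 0.0000]
J4: z=[-0.5300, -0.4292, 0.7314] o=[0.1330, 0.4165, -0.3428] → [-0.0523, -0.1566, -0.1298, -0.5300, -0.4292, 0.7314]
q̇ = J⁺·V = [-0.2810, -0.7500, -0.3660, 0.1110]

-0.2810 -0.7500 -0.3660 0.1110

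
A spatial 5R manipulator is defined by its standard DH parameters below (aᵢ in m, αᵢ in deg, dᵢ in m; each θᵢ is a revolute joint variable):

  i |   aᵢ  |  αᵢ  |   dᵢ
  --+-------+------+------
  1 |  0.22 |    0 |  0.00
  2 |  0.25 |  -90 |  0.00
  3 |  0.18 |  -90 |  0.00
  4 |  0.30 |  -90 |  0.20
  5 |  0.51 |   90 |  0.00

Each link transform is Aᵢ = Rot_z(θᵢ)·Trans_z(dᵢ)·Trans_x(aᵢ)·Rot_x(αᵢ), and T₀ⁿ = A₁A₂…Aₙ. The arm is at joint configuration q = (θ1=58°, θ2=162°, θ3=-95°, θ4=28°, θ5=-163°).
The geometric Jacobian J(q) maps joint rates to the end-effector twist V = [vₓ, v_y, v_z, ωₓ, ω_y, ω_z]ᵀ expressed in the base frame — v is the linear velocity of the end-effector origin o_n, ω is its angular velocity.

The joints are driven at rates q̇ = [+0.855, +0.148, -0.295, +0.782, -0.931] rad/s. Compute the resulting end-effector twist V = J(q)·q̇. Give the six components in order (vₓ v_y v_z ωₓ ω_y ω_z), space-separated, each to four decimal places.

o_n = [-0.2837, -0.2644, 0.0446]
J₁: ẑ×o_n = [0.2644, -0.2837, 0.0000], ω = ẑ
J2: z=[0.0000, 0.0000, 1.0000] o=[0.1166, 0.1866, 0.0000] → [0.4510, -0.4003, 0.0000, 0.0000, 0.0000, 1.0000]
J3: z=[0.6428, -0.7660, 0.0000] o=[-0.0749, 0.0259, 0.0000] → [-0.0342, -0.0287, -0.3465, 0.6428, -0.7660, 0.0000]
J4: z=[-0.7631, -0.6403, 0.0872] o=[-0.0629, 0.0360, 0.1793] → [0.1124, -0.1220, 0.0878, -0.7631, -0.6403, 0.0872]
J5: z=[-0.5989, 0.6501, -0.4677] o=[-0.2884, 0.0306, 0.4606] → [-0.4084, -0.2513, 0.1737, -0.5989, 0.6501, -0.4677]
V = J·q̇ = [0.7710, -0.1549, 0.0092, -0.2288, -0.8800, 1.5066]

0.7710 -0.1549 0.0092 -0.2288 -0.8800 1.5066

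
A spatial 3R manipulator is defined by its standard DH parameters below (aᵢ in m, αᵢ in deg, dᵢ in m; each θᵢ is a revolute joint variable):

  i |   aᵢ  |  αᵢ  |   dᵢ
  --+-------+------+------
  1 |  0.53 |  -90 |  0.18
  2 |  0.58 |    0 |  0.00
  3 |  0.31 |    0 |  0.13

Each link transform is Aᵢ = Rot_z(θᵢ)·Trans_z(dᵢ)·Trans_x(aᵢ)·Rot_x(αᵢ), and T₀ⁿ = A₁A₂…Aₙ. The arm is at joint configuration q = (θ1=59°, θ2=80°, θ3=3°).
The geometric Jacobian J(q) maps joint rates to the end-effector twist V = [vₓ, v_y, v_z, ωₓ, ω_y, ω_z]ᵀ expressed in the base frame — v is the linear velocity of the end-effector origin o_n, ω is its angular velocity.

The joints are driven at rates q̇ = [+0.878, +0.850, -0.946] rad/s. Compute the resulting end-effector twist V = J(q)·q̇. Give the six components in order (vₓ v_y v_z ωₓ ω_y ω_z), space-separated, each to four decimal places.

-0.7967 -0.1864 -0.0820 0.0823 -0.0494 0.8780

o_n = [0.2329, 0.6400, -0.6989]
J₁: ẑ×o_n = [-0.6400, 0.2329, 0.0000], ω = ẑ
J2: z=[-0.8572, 0.5150, 0.0000] o=[0.2730, 0.4543, 0.1800] → [-0.4527, -0.7533, -0.1385, -0.8572, 0.5150, 0.0000]
J3: z=[-0.8572, 0.5150, 0.0000] o=[0.3248, 0.5406, -0.3912] → [-0.1585, -0.2637, -0.0378, -0.8572, 0.5150, 0.0000]
V = J·q̇ = [-0.7967, -0.1864, -0.0820, 0.0823, -0.0494, 0.8780]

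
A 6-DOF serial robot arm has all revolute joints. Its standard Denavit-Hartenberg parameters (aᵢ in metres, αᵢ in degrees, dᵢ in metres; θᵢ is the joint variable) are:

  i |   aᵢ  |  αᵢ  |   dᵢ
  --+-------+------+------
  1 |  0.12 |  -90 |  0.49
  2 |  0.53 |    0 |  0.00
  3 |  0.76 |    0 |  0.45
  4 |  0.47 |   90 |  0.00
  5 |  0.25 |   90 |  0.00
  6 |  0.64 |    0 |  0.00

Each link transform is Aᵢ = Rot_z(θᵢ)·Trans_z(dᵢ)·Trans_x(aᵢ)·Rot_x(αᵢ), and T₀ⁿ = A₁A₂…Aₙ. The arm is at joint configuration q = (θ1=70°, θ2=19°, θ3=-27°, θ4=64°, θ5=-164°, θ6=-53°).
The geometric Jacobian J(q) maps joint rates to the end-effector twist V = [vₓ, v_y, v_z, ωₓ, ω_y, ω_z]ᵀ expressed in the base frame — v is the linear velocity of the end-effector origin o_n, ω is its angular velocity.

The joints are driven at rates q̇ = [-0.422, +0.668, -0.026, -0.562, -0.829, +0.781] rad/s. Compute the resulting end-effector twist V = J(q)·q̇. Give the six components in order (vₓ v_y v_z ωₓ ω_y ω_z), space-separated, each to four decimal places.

o_n = [0.0397, 0.9129, 0.2539]
J₁: ẑ×o_n = [-0.9129, 0.0397, 0.0000], ω = ẑ
J2: z=[-0.9397, 0.3420, 0.0000] o=[0.0410, 0.1128, 0.4900] → [-0.0807, -0.2218, -0.7514, -0.9397, 0.3420, 0.0000]
J3: z=[-0.9397, 0.3420, 0.0000] o=[0.2124, 0.5837, 0.3174] → [-0.0217, -0.0597, -0.2503, -0.9397, 0.3420, 0.0000]
J4: z=[-0.9397, 0.3420, 0.0000] o=[0.0470, 1.4448, 0.4232] → [-0.0579, -0.1591, 0.5023, -0.9397, 0.3420, 0.0000]
J5: z=[0.2835, 0.7790, 0.5592] o=[0.1369, 1.6918, 0.0336] → [0.6072, -0.1168, -0.1451, 0.2835, 0.7790, 0.5592]
J6: z=[-0.9560, 0.1839, 0.2285] o=[0.1557, 1.5419, 0.2328] → [0.1476, -0.0063, 0.6227, -0.9560, 0.1839, 0.2285]
V = J·q̇ = [-0.0237, 0.0179, -0.1711, -1.0569, -0.4748, -0.7071]

-0.0237 0.0179 -0.1711 -1.0569 -0.4748 -0.7071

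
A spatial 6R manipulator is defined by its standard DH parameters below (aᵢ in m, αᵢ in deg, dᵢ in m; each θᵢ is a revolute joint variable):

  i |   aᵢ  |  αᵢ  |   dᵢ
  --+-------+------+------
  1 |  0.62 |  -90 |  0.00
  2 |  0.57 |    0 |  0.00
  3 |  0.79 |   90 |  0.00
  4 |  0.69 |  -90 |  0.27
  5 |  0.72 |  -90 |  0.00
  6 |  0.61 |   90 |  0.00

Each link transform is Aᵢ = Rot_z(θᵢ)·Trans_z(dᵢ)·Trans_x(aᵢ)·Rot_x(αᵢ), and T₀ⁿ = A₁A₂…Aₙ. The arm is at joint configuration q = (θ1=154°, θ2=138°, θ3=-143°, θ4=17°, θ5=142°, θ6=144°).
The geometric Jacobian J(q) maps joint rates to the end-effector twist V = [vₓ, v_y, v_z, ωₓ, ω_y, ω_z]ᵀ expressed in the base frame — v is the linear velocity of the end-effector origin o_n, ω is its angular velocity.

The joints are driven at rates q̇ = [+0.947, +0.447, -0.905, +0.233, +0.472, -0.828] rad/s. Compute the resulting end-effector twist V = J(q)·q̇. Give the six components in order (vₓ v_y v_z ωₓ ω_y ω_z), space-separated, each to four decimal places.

o_n = [-1.3207, 0.8593, -0.1307]
J₁: ẑ×o_n = [-0.8593, -1.3207, 0.0000], ω = ẑ
J2: z=[-0.4384, -0.8988, 0.0000] o=[-0.5573, 0.2718, 0.0000] → [0.1175, -0.0573, -0.9438, -0.4384, -0.8988, 0.0000]
J3: z=[-0.4384, -0.8988, 0.0000] o=[-0.1765, 0.0861, -0.3814] → [-0.2253, 0.1099, -1.3673, -0.4384, -0.8988, 0.0000]
J4: z=[0.0783, -0.0382, 0.9962] o=[-0.8839, 0.4311, -0.3126] → [-0.4335, -0.4495, 0.0168, 0.0783, -0.0382, 0.9962]
J5: z=[-0.1574, -0.9872, -0.0255] o=[-1.5420, 0.5276, 0.0139] → [0.1513, -0.0284, 0.1662, -0.1574, -0.9872, -0.0255]
J6: z=[0.6678, -0.1254, 0.7337] o=[-1.0182, 0.4567, -0.4749] → [-0.3385, -0.4519, 0.2309, 0.6678, -0.1254, 0.7337]
V = J·q̇ = [-0.3066, -1.1198, 0.7068, -0.4082, 0.0406, 0.5596]

-0.3066 -1.1198 0.7068 -0.4082 0.0406 0.5596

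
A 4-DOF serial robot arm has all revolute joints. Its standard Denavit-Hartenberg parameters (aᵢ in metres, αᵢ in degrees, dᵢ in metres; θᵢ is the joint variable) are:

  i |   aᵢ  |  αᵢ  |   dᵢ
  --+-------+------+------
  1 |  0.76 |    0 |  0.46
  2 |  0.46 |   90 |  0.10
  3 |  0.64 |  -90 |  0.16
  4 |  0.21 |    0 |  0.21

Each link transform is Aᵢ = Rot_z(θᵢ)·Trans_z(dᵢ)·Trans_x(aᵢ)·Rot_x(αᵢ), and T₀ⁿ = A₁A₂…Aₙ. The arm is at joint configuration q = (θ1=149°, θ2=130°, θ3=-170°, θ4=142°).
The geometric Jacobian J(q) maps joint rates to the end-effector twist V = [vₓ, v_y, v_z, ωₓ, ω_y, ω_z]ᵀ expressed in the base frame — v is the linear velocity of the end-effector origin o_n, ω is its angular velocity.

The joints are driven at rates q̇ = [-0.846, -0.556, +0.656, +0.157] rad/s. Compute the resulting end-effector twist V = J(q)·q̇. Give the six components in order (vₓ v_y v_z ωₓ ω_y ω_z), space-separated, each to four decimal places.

o_n = [-0.6772, 0.3578, 0.2708]
J₁: ẑ×o_n = [-0.3578, -0.6772, 0.0000], ω = ẑ
J2: z=[0.0000, 0.0000, 1.0000] o=[-0.6514, 0.3914, 0.4600] → [0.0336, -0.0258, 0.0000, 0.0000, 0.0000, 1.0000]
J3: z=[-0.9877, -0.1564, 0.0000] o=[-0.5795, -0.0629, 0.5600] → [0.0452, -0.2856, -0.4308, -0.9877, -0.1564, 0.0000]
J4: z=[0.0272, -0.1715, -0.9848] o=[-0.8361, 0.5346, 0.4489] → [-0.1435, -0.1516, 0.0225, 0.0272, -0.1715, -0.9848]
V = J·q̇ = [0.2912, 0.3761, -0.2791, -0.6437, -0.1295, -1.5566]

0.2912 0.3761 -0.2791 -0.6437 -0.1295 -1.5566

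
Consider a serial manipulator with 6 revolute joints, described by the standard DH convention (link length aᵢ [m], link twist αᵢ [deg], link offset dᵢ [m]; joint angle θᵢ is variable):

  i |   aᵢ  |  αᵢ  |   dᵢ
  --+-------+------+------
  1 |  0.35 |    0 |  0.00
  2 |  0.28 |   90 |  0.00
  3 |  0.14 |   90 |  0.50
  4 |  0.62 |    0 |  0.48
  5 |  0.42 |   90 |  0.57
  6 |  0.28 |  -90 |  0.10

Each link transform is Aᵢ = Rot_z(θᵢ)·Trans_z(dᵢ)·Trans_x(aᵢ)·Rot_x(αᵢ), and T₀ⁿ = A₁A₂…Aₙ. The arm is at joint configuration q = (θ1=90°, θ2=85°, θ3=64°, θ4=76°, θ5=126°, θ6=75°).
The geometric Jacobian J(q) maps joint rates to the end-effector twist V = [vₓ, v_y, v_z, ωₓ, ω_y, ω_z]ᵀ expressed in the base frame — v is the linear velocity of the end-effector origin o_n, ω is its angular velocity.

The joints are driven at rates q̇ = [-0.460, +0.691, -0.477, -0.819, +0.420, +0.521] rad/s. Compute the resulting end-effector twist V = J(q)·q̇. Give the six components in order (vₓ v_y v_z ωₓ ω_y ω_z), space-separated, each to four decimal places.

-0.0158 -0.1764 -0.0126 0.4430 -0.0327 0.2305

o_n = [-1.2841, 1.4760, -0.7623]
J₁: ẑ×o_n = [-1.4760, -1.2841, 0.0000], ω = ẑ
J2: z=[0.0000, 0.0000, 1.0000] o=[0.0000, 0.3500, 0.0000] → [-1.1260, -1.2841, 0.0000, 0.0000, 0.0000, 1.0000]
J3: z=[0.0872, 0.9962, 0.0000] o=[-0.2789, 0.3744, 0.0000] → [-0.7594, 0.0664, 1.0974, 0.0872, 0.9962, 0.0000]
J4: z=[-0.8954, 0.0783, -0.4384] o=[-0.2965, 0.8778, 0.1258] → [0.1927, -0.3622, -0.4582, -0.8954, 0.0783, -0.4384]
J5: z=[-0.8954, 0.0783, -0.4384] o=[-0.7393, 1.5205, 0.0502] → [-0.0831, -0.4887, 0.0825, -0.8954, 0.0783, -0.4384]
J6: z=[0.2444, 0.9093, -0.3367] o=[-1.0934, 1.3935, -0.5497] → [-0.1656, 0.1162, 0.1936, 0.2444, 0.9093, -0.3367]
V = J·q̇ = [-0.0158, -0.1764, -0.0126, 0.4430, -0.0327, 0.2305]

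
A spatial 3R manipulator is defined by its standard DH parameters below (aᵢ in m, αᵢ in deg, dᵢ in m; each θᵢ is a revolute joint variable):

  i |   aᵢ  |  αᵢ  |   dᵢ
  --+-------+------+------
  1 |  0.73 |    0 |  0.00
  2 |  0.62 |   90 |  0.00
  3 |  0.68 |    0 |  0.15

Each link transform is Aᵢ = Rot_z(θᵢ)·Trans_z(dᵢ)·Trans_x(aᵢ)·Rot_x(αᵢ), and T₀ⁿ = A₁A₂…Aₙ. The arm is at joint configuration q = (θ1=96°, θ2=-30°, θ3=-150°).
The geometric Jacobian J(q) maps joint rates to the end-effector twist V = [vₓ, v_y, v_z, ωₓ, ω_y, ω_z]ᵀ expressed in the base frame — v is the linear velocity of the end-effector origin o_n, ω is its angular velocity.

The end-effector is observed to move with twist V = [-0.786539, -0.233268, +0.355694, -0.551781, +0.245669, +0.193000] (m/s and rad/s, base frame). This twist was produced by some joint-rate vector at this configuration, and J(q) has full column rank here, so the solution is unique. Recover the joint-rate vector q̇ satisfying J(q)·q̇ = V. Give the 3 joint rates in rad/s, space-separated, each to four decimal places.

o_n = [0.0734, 0.6934, -0.3400]
J₁: ẑ×o_n = [-0.6934, 0.0734, 0.0000], ω = ẑ
J2: z=[0.0000, 0.0000, 1.0000] o=[-0.0763, 0.7260, 0.0000] → [0.0326, 0.1497, -0.0000, 0.0000, 0.0000, 1.0000]
J3: z=[0.9135, -0.4067, 0.0000] o=[0.1759, 1.2924, 0.0000] → [0.1383, 0.3106, -0.5889, 0.9135, -0.4067, 0.0000]
q̇ = J⁺·V = [0.9770, -0.7840, -0.6040]

0.9770 -0.7840 -0.6040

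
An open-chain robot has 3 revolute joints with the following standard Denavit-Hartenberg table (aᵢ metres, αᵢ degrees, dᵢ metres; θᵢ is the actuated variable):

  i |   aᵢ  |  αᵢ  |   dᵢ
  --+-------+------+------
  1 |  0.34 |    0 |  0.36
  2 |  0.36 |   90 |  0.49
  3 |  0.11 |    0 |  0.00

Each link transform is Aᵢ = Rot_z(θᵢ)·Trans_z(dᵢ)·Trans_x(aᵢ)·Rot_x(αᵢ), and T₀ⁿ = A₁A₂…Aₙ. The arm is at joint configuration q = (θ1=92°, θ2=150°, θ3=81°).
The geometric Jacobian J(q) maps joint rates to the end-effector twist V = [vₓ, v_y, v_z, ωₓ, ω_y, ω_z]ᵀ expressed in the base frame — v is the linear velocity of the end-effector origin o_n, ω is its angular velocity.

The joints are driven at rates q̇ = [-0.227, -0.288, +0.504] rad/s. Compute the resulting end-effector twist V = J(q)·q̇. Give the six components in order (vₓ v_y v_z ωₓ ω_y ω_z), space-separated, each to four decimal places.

o_n = [-0.1890, 0.0067, 0.9586]
J₁: ẑ×o_n = [-0.0067, -0.1890, 0.0000], ω = ẑ
J2: z=[0.0000, 0.0000, 1.0000] o=[-0.0119, 0.3398, 0.3600] → [0.3331, -0.1771, 0.0000, 0.0000, 0.0000, 1.0000]
J3: z=[-0.8829, 0.4695, 0.0000] o=[-0.1809, 0.0219, 0.8500] → [0.0510, 0.0959, 0.0172, -0.8829, 0.4695, 0.0000]
V = J·q̇ = [-0.0687, 0.1422, 0.0087, -0.4450, 0.2366, -0.5150]

-0.0687 0.1422 0.0087 -0.4450 0.2366 -0.5150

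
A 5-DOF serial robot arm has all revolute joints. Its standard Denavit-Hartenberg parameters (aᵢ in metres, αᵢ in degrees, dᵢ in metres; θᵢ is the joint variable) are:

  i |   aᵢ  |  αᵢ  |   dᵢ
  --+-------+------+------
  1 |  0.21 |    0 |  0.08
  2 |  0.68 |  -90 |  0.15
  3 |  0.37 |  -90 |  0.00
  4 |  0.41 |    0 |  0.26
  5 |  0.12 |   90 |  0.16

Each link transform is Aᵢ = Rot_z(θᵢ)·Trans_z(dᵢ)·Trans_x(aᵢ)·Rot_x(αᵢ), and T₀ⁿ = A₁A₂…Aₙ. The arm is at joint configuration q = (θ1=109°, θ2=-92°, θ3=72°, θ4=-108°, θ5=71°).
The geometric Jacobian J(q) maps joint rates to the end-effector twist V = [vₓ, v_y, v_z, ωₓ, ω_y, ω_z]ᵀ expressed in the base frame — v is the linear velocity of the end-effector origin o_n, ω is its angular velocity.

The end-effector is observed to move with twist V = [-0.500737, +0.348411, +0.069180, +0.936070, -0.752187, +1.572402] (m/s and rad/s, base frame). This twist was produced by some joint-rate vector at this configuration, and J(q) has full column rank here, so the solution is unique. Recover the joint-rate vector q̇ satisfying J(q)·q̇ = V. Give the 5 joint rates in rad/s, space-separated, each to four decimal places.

0.3970 0.9560 -0.9930 -0.8440 0.1340

o_n = [0.1650, 0.7532, -0.2223]
J₁: ẑ×o_n = [-0.7532, 0.1650, 0.0000], ω = ẑ
J2: z=[0.0000, 0.0000, 1.0000] o=[-0.0684, 0.1986, 0.0800] → [-0.5546, 0.2334, 0.0000, 0.0000, 0.0000, 1.0000]
J3: z=[-0.2924, 0.9563, 0.0000] o=[0.5819, 0.3974, 0.2300] → [-0.4326, -0.1322, 0.2946, -0.2924, 0.9563, 0.0000]
J4: z=[-0.9095, -0.2781, -0.3090] o=[0.6913, 0.4308, -0.1219] → [0.1275, 0.0713, -0.4395, -0.9095, -0.2781, -0.3090]
J5: z=[-0.9095, -0.2781, -0.3090] o=[0.3033, 0.7200, -0.0817] → [0.0494, -0.0851, -0.0687, -0.9095, -0.2781, -0.3090]
q̇ = J⁺·V = [0.3970, 0.9560, -0.9930, -0.8440, 0.1340]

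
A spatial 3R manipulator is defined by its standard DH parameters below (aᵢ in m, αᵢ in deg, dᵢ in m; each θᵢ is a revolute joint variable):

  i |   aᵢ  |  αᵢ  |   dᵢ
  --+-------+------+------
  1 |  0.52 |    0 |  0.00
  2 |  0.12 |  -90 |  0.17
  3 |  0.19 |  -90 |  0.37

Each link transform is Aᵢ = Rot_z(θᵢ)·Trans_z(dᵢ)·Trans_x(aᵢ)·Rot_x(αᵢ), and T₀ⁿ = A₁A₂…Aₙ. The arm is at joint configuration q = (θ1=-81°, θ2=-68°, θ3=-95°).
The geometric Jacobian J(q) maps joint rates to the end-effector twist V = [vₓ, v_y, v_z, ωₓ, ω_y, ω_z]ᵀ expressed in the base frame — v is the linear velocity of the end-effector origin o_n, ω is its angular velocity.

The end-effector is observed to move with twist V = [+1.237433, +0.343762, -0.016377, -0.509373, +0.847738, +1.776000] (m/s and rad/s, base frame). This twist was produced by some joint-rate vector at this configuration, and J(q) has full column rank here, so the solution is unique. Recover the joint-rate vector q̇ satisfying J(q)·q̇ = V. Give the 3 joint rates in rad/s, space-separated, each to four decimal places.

o_n = [0.1832, -0.8840, 0.3593]
J₁: ẑ×o_n = [0.8840, 0.1832, -0.0000], ω = ẑ
J2: z=[0.0000, 0.0000, 1.0000] o=[0.0813, -0.5136, 0.0000] → [0.3704, 0.1019, -0.0000, 0.0000, 0.0000, 1.0000]
J3: z=[0.5150, -0.8572, 0.0000] o=[-0.0215, -0.5754, 0.1700] → [-0.1622, -0.0975, 0.0166, 0.5150, -0.8572, 0.0000]
q̇ = J⁺·V = [0.8160, 0.9600, -0.9890]

0.8160 0.9600 -0.9890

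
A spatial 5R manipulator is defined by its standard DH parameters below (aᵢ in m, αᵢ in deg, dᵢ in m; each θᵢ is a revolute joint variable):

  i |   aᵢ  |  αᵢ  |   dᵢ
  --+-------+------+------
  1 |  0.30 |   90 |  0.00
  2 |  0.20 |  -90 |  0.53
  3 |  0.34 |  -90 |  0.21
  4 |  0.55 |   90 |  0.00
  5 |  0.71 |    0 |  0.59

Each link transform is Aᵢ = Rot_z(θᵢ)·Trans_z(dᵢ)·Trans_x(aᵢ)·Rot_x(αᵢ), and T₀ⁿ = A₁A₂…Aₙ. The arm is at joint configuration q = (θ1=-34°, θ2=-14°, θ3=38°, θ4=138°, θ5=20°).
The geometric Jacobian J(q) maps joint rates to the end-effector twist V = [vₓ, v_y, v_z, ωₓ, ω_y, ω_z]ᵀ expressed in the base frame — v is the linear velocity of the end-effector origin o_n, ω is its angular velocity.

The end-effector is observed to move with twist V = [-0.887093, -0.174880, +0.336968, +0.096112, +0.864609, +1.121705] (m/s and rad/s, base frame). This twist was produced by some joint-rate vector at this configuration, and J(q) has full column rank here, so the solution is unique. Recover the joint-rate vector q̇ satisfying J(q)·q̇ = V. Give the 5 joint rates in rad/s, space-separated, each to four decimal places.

o_n = [-0.2753, -0.3489, -0.9918]
J₁: ẑ×o_n = [0.3489, -0.2753, 0.0000], ω = ẑ
J2: z=[-0.5592, -0.8290, 0.0000] o=[0.2487, -0.1678, 0.0000] → [0.8222, -0.5546, -0.3331, -0.5592, -0.8290, 0.0000]
J3: z=[0.2006, -0.1353, 0.9703] o=[0.1132, -0.7157, -0.0484] → [-0.2283, -0.1877, 0.0210, 0.2006, -0.1353, 0.9703]
J4: z=[-0.0546, 0.9873, 0.1489] o=[0.4879, -0.7159, 0.0906] → [-1.1233, -0.1728, 0.7335, -0.0546, 0.9873, 0.1489]
J5: z=[0.5055, 0.1560, -0.8486] o=[0.0143, -0.7000, -0.1886] → [0.1727, 0.6517, 0.2226, 0.5055, 0.1560, -0.8486]
q̇ = J⁺·V = [0.5840, -0.8090, -0.0590, 0.2910, -0.6500]

0.5840 -0.8090 -0.0590 0.2910 -0.6500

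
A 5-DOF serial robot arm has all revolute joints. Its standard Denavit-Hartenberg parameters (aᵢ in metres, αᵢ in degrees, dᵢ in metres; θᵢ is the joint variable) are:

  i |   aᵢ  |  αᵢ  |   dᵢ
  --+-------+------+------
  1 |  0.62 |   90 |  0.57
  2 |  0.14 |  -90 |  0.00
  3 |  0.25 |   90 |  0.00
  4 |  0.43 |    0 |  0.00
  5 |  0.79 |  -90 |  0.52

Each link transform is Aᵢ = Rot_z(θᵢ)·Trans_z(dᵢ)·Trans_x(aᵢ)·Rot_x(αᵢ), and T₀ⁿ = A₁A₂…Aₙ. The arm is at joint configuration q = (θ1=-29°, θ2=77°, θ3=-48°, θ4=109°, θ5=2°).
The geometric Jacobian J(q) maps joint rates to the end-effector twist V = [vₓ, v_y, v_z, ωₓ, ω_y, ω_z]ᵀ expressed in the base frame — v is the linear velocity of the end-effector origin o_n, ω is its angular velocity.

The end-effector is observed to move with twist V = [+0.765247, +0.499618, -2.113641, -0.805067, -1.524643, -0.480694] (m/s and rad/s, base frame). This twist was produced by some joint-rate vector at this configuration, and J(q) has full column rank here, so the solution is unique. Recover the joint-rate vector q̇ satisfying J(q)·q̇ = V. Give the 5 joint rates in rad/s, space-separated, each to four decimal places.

o_n = [-0.6103, 0.0876, 0.4744]
J₁: ẑ×o_n = [-0.0876, -0.6103, 0.0000], ω = ẑ
J2: z=[-0.4848, -0.8746, 0.0000] o=[0.5423, -0.3006, 0.5700] → [0.0836, -0.0464, -1.1963, -0.4848, -0.8746, 0.0000]
J3: z=[-0.8522, 0.4724, 0.2250] o=[0.5698, -0.3159, 0.7064] → [-0.2004, -0.4632, 0.2137, -0.8522, 0.4724, 0.2250]
J4: z=[-0.4706, -0.5042, -0.7241] o=[0.5127, -0.4966, 0.8694] → [0.6222, 0.6273, -0.8411, -0.4706, -0.5042, -0.7241]
J5: z=[-0.4706, -0.5042, -0.7241] o=[0.1982, -0.2033, 0.8696] → [0.4099, 0.3995, -0.5445, -0.4706, -0.5042, -0.7241]
q̇ = J⁺·V = [0.3900, 0.9670, -0.2300, 0.9840, 0.1470]

0.3900 0.9670 -0.2300 0.9840 0.1470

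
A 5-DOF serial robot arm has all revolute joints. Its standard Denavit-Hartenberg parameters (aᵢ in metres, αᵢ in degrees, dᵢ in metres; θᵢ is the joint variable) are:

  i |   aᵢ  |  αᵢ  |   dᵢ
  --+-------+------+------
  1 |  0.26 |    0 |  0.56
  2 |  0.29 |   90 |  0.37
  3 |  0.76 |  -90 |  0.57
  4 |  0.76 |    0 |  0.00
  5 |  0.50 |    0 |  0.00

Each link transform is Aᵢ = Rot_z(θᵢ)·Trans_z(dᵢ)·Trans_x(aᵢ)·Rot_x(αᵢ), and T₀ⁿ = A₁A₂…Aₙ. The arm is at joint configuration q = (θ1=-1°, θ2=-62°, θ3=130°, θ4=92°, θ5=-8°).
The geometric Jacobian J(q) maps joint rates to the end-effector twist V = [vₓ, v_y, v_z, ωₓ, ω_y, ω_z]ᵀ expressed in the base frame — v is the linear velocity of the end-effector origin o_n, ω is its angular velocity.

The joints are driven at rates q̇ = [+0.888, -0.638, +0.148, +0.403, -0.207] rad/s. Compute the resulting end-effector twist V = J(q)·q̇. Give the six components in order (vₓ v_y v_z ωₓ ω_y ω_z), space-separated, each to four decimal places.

-0.0449 0.2075 -0.3839 -0.2000 0.0666 0.1240

o_n = [0.7743, 0.4989, 1.5319]
J₁: ẑ×o_n = [-0.4989, 0.7743, 0.0000], ω = ẑ
J2: z=[0.0000, 0.0000, 1.0000] o=[0.2600, -0.0045, 0.5600] → [-0.5034, 0.5143, 0.0000, 0.0000, 0.0000, 1.0000]
J3: z=[-0.8910, -0.4540, 0.0000] o=[0.3916, -0.2629, 0.9300] → [-0.2733, 0.5363, -0.5051, -0.8910, -0.4540, 0.0000]
J4: z=[-0.3478, 0.6826, -0.6428] o=[-0.3380, -0.0864, 1.5122] → [0.3897, -0.7081, -0.9628, -0.3478, 0.6826, -0.6428]
J5: z=[-0.3478, 0.6826, -0.6428] o=[0.3465, 0.2432, 1.4919] → [0.1917, -0.2611, -0.3809, -0.3478, 0.6826, -0.6428]
V = J·q̇ = [-0.0449, 0.2075, -0.3839, -0.2000, 0.0666, 0.1240]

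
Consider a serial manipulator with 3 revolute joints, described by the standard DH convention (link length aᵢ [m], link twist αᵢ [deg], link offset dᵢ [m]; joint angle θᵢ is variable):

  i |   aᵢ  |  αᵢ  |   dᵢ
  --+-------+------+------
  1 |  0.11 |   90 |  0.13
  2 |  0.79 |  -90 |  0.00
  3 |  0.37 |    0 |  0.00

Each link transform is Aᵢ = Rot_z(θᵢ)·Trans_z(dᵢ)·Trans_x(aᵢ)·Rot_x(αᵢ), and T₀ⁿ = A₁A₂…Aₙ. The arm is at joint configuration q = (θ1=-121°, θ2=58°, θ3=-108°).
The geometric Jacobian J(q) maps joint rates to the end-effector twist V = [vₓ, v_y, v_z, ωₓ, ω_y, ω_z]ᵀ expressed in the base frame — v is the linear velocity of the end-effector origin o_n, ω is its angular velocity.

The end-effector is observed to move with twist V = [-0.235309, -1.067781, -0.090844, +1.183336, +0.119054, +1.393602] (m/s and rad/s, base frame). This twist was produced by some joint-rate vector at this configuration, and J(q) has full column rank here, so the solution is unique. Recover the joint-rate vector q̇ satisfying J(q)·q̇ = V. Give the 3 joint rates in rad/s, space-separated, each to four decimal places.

0.9490 -0.9530 0.8390

o_n = [-0.5427, -0.2200, 0.7030]
J₁: ẑ×o_n = [0.2200, -0.5427, 0.0000], ω = ẑ
J2: z=[-0.8572, 0.5150, 0.0000] o=[-0.0567, -0.0943, 0.1300] → [0.2951, 0.4912, 0.3580, -0.8572, 0.5150, 0.0000]
J3: z=[0.4368, 0.7269, 0.5299] o=[-0.2723, -0.4531, 0.8000] → [-0.1940, -0.1010, 0.2984, 0.4368, 0.7269, 0.5299]
q̇ = J⁺·V = [0.9490, -0.9530, 0.8390]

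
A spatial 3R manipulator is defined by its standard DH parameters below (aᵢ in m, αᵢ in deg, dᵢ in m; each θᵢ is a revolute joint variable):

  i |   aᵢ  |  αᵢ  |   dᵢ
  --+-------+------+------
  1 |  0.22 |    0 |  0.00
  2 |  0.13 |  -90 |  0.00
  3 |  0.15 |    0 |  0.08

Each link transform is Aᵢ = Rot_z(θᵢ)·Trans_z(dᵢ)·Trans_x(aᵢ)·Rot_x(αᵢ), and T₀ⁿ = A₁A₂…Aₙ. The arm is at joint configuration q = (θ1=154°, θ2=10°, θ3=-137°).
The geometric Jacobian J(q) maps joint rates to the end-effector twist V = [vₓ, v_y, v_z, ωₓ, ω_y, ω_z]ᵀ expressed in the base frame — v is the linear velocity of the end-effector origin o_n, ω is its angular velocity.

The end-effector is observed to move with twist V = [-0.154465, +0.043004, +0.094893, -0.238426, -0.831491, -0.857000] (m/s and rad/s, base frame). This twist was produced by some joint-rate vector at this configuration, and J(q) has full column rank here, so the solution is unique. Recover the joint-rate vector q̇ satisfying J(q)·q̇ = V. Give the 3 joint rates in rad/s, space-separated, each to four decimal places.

o_n = [-0.2393, 0.0251, 0.1023]
J₁: ẑ×o_n = [-0.0251, -0.2393, 0.0000], ω = ẑ
J2: z=[0.0000, 0.0000, 1.0000] o=[-0.1977, 0.0964, 0.0000] → [0.0713, -0.0416, 0.0000, 0.0000, 0.0000, 1.0000]
J3: z=[-0.2756, -0.9613, 0.0000] o=[-0.3227, 0.1323, 0.0000] → [-0.0983, 0.0282, 0.1097, -0.2756, -0.9613, 0.0000]
q̇ = J⁺·V = [0.0860, -0.9430, 0.8650]

0.0860 -0.9430 0.8650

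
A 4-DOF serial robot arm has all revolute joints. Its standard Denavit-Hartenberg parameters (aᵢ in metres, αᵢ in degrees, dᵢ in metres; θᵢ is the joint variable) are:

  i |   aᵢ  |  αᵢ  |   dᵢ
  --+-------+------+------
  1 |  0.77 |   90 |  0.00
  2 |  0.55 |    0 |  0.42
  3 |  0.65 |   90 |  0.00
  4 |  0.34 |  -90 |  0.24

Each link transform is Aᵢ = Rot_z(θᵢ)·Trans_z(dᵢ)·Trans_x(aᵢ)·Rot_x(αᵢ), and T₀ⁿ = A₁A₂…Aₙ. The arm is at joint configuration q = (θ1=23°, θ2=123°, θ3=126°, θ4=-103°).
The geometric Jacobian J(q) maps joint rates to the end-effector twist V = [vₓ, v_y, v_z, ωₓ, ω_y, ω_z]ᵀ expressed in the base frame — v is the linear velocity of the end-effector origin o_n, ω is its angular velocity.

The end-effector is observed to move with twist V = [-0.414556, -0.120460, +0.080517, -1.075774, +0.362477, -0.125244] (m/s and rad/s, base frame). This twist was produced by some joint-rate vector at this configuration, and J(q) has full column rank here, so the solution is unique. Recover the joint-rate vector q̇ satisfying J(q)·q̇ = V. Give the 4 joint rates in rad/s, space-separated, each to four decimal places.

-0.4510 -0.1260 -0.6280 0.9090

o_n = [0.0723, -0.0657, 0.0119]
J₁: ẑ×o_n = [0.0657, 0.0723, -0.0000], ω = ẑ
J2: z=[0.3907, -0.9205, 0.0000] o=[0.7088, 0.3009, 0.0000] → [-0.0109, -0.0046, -0.7291, 0.3907, -0.9205, 0.0000]
J3: z=[0.3907, -0.9205, 0.0000] o=[0.5972, -0.2028, 0.4613] → [0.4137, 0.1756, -0.4296, 0.3907, -0.9205, 0.0000]
J4: z=[-0.8594, -0.3648, 0.3584] o=[0.3827, -0.2938, -0.1456] → [-0.1392, 0.0240, -0.3093, -0.8594, -0.3648, 0.3584]
q̇ = J⁺·V = [-0.4510, -0.1260, -0.6280, 0.9090]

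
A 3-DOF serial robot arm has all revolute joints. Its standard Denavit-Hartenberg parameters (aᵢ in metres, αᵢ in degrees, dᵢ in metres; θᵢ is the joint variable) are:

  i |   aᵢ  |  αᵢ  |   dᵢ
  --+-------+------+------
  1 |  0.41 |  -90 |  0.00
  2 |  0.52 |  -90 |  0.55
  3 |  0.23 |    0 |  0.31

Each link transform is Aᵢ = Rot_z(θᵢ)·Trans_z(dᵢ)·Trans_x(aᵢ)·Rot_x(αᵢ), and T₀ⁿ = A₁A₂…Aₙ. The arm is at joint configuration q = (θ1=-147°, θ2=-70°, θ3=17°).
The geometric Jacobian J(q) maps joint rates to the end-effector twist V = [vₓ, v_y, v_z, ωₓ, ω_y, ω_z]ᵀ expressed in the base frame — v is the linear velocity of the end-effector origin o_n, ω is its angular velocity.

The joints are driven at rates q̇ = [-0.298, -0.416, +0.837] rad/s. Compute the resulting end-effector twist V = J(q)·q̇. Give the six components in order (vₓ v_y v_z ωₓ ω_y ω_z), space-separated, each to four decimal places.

-0.1541 0.4586 0.1736 -0.8862 -0.0795 -0.5843

o_n = [-0.5375, -0.9247, 0.5893]
J₁: ẑ×o_n = [0.9247, -0.5375, 0.0000], ω = ẑ
J2: z=[0.5446, -0.8387, 0.0000] o=[-0.3439, -0.2233, 0.0000] → [-0.4942, -0.3210, -0.5444, 0.5446, -0.8387, 0.0000]
J3: z=[-0.7881, -0.5118, -0.3420] o=[-0.1935, -0.7814, 0.4886] → [-0.1005, 0.1970, -0.0632, -0.7881, -0.5118, -0.3420]
V = J·q̇ = [-0.1541, 0.4586, 0.1736, -0.8862, -0.0795, -0.5843]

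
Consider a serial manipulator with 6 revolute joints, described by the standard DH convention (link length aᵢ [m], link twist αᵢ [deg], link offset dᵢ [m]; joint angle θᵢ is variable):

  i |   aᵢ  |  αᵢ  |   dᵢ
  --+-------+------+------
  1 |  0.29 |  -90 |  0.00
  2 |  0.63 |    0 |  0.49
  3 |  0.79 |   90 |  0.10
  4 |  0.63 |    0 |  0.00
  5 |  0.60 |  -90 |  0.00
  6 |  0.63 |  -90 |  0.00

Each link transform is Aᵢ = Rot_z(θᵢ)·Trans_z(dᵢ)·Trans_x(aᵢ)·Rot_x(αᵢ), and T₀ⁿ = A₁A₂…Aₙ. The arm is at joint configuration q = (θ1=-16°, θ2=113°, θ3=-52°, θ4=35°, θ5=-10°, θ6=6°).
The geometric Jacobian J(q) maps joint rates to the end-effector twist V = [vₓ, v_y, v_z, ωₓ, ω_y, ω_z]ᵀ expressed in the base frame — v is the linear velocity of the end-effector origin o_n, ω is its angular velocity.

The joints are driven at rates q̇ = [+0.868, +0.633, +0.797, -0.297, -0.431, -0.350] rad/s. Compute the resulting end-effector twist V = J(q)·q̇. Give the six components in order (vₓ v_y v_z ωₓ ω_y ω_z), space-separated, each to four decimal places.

-4.0952 1.2291 -1.7738 -0.2364 1.2254 0.3857

o_n = [1.5186, 1.0935, -2.7264]
J₁: ẑ×o_n = [-1.0935, 1.5186, 0.0000], ω = ẑ
J2: z=[0.2756, 0.9613, 0.0000] o=[0.2788, -0.0799, 0.0000] → [-2.6208, 0.7515, -0.8684, 0.2756, 0.9613, 0.0000]
J3: z=[0.2756, 0.9613, 0.0000] o=[0.1772, 0.4589, -0.5799] → [-2.0633, 0.5917, -1.1145, 0.2756, 0.9613, 0.0000]
J4: z=[0.8407, -0.2411, 0.4848] o=[0.5729, 0.4495, -1.2709] → [0.0387, 1.6822, 0.7694, 0.8407, -0.2411, 0.4848]
J5: z=[0.8407, -0.2411, 0.4848] o=[0.9130, 0.7279, -1.7222] → [0.0648, 1.1378, 0.4534, 0.8407, -0.2411, 0.4848]
J6: z=[0.0529, 0.9277, 0.3696] o=[1.2363, 0.8990, -2.1978] → [-0.5622, 0.1323, -0.2516, 0.0529, 0.9277, 0.3696]
V = J·q̇ = [-4.0952, 1.2291, -1.7738, -0.2364, 1.2254, 0.3857]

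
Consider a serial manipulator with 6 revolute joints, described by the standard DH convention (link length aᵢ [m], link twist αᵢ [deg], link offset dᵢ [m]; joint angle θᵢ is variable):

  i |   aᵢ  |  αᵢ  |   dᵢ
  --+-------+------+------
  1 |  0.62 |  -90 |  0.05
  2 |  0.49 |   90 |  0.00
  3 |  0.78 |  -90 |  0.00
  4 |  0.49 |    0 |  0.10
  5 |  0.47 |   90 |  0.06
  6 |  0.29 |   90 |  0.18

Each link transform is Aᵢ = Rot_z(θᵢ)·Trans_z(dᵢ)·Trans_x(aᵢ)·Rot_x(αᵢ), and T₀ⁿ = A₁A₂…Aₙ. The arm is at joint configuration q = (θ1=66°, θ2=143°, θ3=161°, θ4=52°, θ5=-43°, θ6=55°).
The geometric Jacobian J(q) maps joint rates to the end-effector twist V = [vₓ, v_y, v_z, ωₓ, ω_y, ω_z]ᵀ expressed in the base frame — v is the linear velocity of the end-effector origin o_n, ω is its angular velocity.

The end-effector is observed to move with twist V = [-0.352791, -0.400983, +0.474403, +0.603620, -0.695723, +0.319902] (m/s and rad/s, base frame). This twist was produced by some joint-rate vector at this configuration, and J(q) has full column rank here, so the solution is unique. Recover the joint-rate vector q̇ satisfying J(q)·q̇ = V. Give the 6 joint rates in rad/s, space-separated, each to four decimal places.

-0.6070 0.0760 -0.5740 0.7280 0.2130 -0.4060

o_n = [0.4200, 1.4105, 1.0681]
J₁: ẑ×o_n = [-1.4105, 0.4200, 0.0000], ω = ẑ
J2: z=[-0.9135, 0.4067, 0.0000] o=[0.2522, 0.5664, 0.0500] → [0.4141, 0.9300, -0.8394, -0.9135, 0.4067, 0.0000]
J3: z=[0.2448, 0.5498, -0.7986] o=[0.0930, 0.2089, -0.2449] → [1.6815, -0.5825, 0.1144, 0.2448, 0.5498, -0.7986]
J4: z=[0.9695, -0.1470, 0.1959] o=[0.1006, 0.8503, 0.1990] → [-0.2376, -0.7800, 0.5902, 0.9695, -0.1470, 0.1959]
J5: z=[0.9695, -0.1470, 0.1959] o=[0.1060, 0.8713, 0.6986] → [-0.1600, -0.2967, 0.5690, 0.9695, -0.1470, 0.1959]
J6: z=[0.2433, 0.6716, -0.6998] o=[0.1506, 1.2038, 1.0332] → [0.1681, -0.1970, -0.1306, 0.2433, 0.6716, -0.6998]
q̇ = J⁺·V = [-0.6070, 0.0760, -0.5740, 0.7280, 0.2130, -0.4060]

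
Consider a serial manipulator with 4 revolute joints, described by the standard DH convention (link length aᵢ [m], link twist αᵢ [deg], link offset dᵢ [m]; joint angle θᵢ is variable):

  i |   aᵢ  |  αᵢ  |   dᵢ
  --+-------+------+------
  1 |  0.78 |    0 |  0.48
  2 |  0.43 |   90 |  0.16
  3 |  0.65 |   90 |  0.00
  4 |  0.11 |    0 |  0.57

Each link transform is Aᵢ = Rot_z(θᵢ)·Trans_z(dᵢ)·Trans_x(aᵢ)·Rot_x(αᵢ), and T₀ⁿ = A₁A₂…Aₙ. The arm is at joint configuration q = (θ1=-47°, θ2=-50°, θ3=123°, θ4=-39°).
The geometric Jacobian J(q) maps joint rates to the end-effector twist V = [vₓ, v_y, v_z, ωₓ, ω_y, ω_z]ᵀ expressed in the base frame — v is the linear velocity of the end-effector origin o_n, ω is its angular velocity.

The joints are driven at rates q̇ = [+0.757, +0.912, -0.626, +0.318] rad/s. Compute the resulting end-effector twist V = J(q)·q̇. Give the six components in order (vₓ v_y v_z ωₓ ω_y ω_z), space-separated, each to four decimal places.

o_n = [0.5388, -1.0826, 1.5673]
J₁: ẑ×o_n = [1.0826, 0.5388, -0.0000], ω = ẑ
J2: z=[0.0000, 0.0000, 1.0000] o=[0.5320, -0.5705, 0.4800] → [0.5121, 0.0069, -0.0000, 0.0000, 0.0000, 1.0000]
J3: z=[-0.9925, 0.1219, 0.0000] o=[0.4796, -0.9973, 0.6400] → [0.1130, 0.9204, 0.0775, -0.9925, 0.1219, 0.0000]
J4: z=[-0.1022, -0.8324, 0.5446] o=[0.5227, -0.6459, 1.1851] → [-0.0803, 0.0478, 0.0581, -0.1022, -0.8324, 0.5446]
V = J·q̇ = [1.1903, -0.1468, -0.0300, 0.5888, -0.3410, 1.8422]

1.1903 -0.1468 -0.0300 0.5888 -0.3410 1.8422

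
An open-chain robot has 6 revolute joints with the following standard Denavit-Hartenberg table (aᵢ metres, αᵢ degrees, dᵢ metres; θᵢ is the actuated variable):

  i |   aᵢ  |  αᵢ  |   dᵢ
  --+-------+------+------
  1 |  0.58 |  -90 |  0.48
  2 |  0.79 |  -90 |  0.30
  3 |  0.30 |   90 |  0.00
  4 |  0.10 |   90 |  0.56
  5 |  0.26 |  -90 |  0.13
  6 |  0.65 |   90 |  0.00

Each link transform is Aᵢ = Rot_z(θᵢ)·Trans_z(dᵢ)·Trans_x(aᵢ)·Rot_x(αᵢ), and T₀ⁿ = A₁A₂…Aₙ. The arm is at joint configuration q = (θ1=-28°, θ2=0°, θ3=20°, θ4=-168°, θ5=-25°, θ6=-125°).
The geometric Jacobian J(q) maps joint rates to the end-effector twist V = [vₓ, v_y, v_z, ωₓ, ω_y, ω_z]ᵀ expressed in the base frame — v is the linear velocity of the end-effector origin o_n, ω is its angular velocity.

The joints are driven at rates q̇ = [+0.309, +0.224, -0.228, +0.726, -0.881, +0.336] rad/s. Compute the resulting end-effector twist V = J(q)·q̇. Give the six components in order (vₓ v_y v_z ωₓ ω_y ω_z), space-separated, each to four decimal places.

-0.6194 1.3144 -0.2398 0.9006 0.8544 1.4283

o_n = [1.9121, -0.0939, -0.1684]
J₁: ẑ×o_n = [0.0939, 1.9121, -0.0000], ω = ẑ
J2: z=[0.4695, 0.8829, 0.0000] o=[0.5121, -0.2723, 0.4800] → [-0.5725, 0.3044, -1.1524, 0.4695, 0.8829, 0.0000]
J3: z=[0.0000, 0.0000, -1.0000] o=[1.3505, -0.3783, 0.4800] → [0.2844, -0.5617, -0.0000, 0.0000, 0.0000, -1.0000]
J4: z=[0.7431, 0.6691, 0.0000] o=[1.5512, -0.6012, 0.4800] → [-0.4339, 0.4819, 0.1355, 0.7431, 0.6691, 0.0000]
J5: z=[-0.1391, 0.1545, -0.9781] o=[1.9019, -0.1538, 0.5008] → [-0.0448, -0.1031, -0.0099, -0.1391, 0.1545, -0.9781]
J6: z=[0.3969, 0.9136, 0.0879] o=[1.6480, -0.0360, 0.4226] → [-0.5349, 0.2578, -0.2643, 0.3969, 0.9136, 0.0879]
V = J·q̇ = [-0.6194, 1.3144, -0.2398, 0.9006, 0.8544, 1.4283]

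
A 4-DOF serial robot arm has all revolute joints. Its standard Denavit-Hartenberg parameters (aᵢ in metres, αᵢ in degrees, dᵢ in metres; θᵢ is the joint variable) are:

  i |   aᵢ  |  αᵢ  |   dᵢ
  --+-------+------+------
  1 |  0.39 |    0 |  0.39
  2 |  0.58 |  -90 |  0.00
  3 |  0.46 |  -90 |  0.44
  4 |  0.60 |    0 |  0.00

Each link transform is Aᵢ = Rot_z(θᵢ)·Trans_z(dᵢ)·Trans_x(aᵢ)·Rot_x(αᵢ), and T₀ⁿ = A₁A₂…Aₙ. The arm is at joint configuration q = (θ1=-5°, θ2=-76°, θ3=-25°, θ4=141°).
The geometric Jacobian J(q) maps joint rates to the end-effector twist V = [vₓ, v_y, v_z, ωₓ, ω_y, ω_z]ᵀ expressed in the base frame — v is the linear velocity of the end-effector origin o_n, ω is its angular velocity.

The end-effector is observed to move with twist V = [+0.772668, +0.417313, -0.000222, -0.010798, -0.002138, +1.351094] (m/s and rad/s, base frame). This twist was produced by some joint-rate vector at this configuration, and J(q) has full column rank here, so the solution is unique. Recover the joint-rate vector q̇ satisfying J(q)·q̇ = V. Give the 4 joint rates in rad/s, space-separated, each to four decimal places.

0.5460 0.8060 -0.0110 0.0010

o_n = [0.5400, -0.5915, 0.3873]
J₁: ẑ×o_n = [0.5915, 0.5400, -0.0000], ω = ẑ
J2: z=[0.0000, 0.0000, 1.0000] o=[0.3885, -0.0340, 0.3900] → [0.5575, 0.1515, -0.0000, 0.0000, 0.0000, 1.0000]
J3: z=[0.9877, 0.1564, 0.0000] o=[0.4792, -0.6068, 0.3900] → [-0.0004, 0.0026, 0.0057, 0.9877, 0.1564, 0.0000]
J4: z=[0.0661, -0.4174, -0.9063] o=[0.9790, -0.9498, 0.5844] → [0.4070, 0.4109, -0.1596, 0.0661, -0.4174, -0.9063]
q̇ = J⁺·V = [0.5460, 0.8060, -0.0110, 0.0010]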